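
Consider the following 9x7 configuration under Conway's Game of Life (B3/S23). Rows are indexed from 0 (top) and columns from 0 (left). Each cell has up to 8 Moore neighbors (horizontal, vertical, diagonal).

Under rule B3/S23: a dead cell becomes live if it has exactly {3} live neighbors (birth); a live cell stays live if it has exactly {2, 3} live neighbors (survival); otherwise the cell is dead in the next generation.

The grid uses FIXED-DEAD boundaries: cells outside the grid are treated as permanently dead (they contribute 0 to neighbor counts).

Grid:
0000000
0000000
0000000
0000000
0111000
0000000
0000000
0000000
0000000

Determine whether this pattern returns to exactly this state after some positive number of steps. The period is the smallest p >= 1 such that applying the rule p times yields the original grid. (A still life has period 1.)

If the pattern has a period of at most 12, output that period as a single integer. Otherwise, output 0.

Answer: 2

Derivation:
Simulating and comparing each generation to the original:
Gen 0 (original, given above): 3 live cells
Gen 1: 3 live cells, differs from original
Gen 2: 3 live cells, MATCHES original -> period = 2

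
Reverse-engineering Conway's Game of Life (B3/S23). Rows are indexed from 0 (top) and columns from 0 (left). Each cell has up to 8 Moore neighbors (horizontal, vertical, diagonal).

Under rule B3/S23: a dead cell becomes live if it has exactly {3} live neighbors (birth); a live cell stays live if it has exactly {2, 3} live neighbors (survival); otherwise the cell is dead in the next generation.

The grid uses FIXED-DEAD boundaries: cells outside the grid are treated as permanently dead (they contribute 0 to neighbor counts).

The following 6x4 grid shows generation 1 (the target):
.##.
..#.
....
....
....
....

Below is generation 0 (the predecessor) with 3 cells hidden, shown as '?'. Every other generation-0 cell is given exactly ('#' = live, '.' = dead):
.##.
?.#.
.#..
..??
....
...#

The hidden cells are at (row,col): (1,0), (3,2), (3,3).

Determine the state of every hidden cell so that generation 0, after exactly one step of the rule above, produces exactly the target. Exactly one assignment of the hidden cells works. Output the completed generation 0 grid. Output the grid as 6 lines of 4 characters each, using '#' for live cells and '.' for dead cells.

Answer: .##.
..#.
.#..
....
....
...#

Derivation:
Hidden generation-0 cells (in order): (1,0), (3,2), (3,3).
A hidden cell only influences target cells in its own 3x3 neighborhood. Try each of the 2^3 = 8 assignments, step the completed generation 0 forward once under B3/S23, and compare with the target:
  (1,0)=. (3,2)=. (3,3)=. -> step reproduces the target at every cell -> ACCEPT
  (1,0)=. (3,2)=. (3,3)=# -> step gives (2,2)='#' but target has '.' -> reject
  (1,0)=. (3,2)=# (3,3)=. -> step gives (2,1)='#' but target has '.' -> reject
  (1,0)=. (3,2)=# (3,3)=# -> step gives (2,1)='#' but target has '.' -> reject
  (1,0)=# (3,2)=. (3,3)=. -> step gives (1,0)='#' but target has '.' -> reject
  (1,0)=# (3,2)=. (3,3)=# -> step gives (1,0)='#' but target has '.' -> reject
  (1,0)=# (3,2)=# (3,3)=. -> step gives (1,0)='#' but target has '.' -> reject
  (1,0)=# (3,2)=# (3,3)=# -> step gives (1,0)='#' but target has '.' -> reject
Unique solution: (1,0)=dead, (3,2)=dead, (3,3)=dead.
Check: live-neighbor counts of every cell in the completed generation 0:
1222
2432
1121
1110
0011
0010
Applying B3/S23 to generation 0 with these counts gives:
.##.
..#.
....
....
....
....
which matches the target exactly.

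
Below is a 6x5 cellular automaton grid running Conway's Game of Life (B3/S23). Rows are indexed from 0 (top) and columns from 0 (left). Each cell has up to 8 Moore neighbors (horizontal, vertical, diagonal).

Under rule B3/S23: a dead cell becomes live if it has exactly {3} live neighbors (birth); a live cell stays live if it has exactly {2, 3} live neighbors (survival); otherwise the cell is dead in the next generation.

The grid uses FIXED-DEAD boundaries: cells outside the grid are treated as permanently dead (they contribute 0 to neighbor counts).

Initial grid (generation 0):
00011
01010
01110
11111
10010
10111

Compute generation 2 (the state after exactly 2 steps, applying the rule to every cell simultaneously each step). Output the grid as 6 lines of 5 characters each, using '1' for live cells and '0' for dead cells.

Simulating step by step:
Generation 0 (given above): 18 live cells
Generation 1: 11 live cells
00111
01000
00000
10001
10000
01111
Generation 2: 10 live cells
(generation 2 grid is the final answer)

Answer: 00110
00110
00000
00000
10101
01110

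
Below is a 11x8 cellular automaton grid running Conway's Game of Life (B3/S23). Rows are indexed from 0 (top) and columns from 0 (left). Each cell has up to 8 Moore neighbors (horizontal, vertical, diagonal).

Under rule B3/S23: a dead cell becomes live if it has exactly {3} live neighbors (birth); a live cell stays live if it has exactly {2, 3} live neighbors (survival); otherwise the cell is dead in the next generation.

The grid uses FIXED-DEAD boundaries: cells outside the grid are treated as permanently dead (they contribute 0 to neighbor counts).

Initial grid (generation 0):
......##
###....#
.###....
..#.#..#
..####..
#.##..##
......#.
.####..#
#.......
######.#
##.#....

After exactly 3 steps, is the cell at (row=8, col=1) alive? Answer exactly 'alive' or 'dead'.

Simulating step by step:
Generation 0 (given above): 38 live cells
Generation 1: 28 live cells
.#....##
#..#..##
#.......
.....#..
.....#.#
.##...##
....###.
.###....
#....##.
...##...
#..#....
Generation 2: 26 live cells
......##
##....##
......#.
......#.
.....#.#
....#..#
....####
.###....
.#...#..
...###..
...##...
Generation 3: 27 live cells
......##
.....#..
.....##.
.....###
.....#.#
....#..#
..#.####
.###....
.#...#..
..##.#..
...#.#..

Cell (8,1) at generation 3: 1 -> alive

Answer: alive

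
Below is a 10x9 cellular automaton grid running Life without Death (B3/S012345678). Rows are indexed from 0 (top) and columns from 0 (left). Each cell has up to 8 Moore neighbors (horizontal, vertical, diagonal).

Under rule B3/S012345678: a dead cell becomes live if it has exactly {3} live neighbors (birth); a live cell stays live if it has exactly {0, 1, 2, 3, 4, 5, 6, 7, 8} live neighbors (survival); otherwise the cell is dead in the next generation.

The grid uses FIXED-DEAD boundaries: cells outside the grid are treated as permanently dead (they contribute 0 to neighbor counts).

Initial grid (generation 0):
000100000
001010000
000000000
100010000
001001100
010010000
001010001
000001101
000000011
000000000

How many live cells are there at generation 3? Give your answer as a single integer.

Answer: 48

Derivation:
Simulating step by step:
Generation 0 (given above): 18 live cells
Generation 1: 28 live cells
000100000
001110000
000100000
100011000
011111100
011010000
001110011
000001101
000000111
000000000
Generation 2: 43 live cells
001110000
001110000
001101000
110011100
111111100
011010110
011110111
000111101
000001111
000000010
Generation 3: 48 live cells
001110000
011111000
001101100
110011100
111111100
011010111
011110111
000111101
000001111
000000011
Population at generation 3: 48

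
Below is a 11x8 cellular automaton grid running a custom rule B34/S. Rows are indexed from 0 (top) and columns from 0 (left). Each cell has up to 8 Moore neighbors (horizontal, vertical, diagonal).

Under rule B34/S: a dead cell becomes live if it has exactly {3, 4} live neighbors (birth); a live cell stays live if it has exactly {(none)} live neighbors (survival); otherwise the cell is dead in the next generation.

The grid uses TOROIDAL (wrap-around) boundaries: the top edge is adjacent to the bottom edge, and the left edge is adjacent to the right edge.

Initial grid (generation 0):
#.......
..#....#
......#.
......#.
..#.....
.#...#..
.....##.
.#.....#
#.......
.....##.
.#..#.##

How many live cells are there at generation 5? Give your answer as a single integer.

Answer: 0

Derivation:
Simulating step by step:
Generation 0 (given above): 19 live cells
Generation 1: 14 live cells
.#....##
........
.......#
........
........
......#.
#.......
#.....#.
......##
#......#
#....#..
Generation 2: 9 live cells
#.......
#.....##
........
........
........
........
.......#
........
#.......
......#.
.#....#.
Generation 3: 5 live cells
.#....#.
........
.......#
........
........
........
........
........
........
.......#
.......#
Generation 4: 2 live cells
........
........
........
........
........
........
........
........
........
........
#.....#.
Generation 5: 0 live cells
........
........
........
........
........
........
........
........
........
........
........
Population at generation 5: 0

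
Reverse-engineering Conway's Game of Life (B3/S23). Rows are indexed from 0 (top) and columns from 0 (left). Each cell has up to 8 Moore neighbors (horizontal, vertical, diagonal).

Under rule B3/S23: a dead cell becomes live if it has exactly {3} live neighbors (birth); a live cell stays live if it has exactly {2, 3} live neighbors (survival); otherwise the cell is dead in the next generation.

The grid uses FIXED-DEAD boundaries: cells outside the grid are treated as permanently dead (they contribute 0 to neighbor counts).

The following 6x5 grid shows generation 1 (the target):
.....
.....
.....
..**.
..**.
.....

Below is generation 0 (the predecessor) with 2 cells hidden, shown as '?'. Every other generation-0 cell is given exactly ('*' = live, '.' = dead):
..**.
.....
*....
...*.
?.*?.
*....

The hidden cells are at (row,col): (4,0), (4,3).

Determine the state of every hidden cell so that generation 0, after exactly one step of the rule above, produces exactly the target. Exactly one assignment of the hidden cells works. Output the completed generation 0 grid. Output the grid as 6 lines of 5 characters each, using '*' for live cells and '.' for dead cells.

Answer: ..**.
.....
*....
...*.
..**.
*....

Derivation:
Hidden generation-0 cells (in order): (4,0), (4,3).
A hidden cell only influences target cells in its own 3x3 neighborhood. Try each of the 2^2 = 4 assignments, step the completed generation 0 forward once under B3/S23, and compare with the target:
  (4,0)=. (4,3)=. -> step gives (3,2)='.' but target has '*' -> reject
  (4,0)=. (4,3)=* -> step reproduces the target at every cell -> ACCEPT
  (4,0)=* (4,3)=. -> step gives (3,1)='*' but target has '.' -> reject
  (4,0)=* (4,3)=* -> step gives (3,1)='*' but target has '.' -> reject
Unique solution: (4,0)=dead, (4,3)=live.
Check: live-neighbor counts of every cell in the completed generation 0:
01111
12221
01111
12322
12222
02221
Applying B3/S23 to generation 0 with these counts gives:
.....
.....
.....
..**.
..**.
.....
which matches the target exactly.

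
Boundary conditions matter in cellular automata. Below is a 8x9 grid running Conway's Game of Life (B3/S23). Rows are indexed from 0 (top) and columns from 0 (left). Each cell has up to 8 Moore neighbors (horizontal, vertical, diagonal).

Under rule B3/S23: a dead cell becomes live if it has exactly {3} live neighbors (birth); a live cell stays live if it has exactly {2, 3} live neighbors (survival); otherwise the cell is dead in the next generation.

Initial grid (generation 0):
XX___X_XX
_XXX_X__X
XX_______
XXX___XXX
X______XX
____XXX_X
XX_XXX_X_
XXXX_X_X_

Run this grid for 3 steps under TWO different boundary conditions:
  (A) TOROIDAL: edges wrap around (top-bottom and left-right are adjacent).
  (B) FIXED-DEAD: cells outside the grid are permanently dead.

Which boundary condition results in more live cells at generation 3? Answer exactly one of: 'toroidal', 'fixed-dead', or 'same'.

Under TOROIDAL boundary, generation 3:
____XX___
____XX_XX
_________
_________
_________
___X_____
___X_X_X_
___XX___X
Population = 13

Under FIXED-DEAD boundary, generation 3:
_________
___XXX___
___XX____
_______X_
X______XX
X_XX__X__
X______XX
_________
Population = 16

Comparison: toroidal=13, fixed-dead=16 -> fixed-dead

Answer: fixed-dead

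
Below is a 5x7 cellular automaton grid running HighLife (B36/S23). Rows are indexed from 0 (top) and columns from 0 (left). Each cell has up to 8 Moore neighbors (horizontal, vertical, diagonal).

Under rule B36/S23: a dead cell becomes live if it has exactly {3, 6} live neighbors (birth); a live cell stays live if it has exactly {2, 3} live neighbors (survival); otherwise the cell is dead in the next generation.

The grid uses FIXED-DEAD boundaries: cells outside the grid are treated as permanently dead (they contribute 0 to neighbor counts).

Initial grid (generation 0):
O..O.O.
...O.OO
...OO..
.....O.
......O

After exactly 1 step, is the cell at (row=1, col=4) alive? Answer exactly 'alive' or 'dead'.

Simulating step by step:
Generation 0 (given above): 10 live cells
Generation 1: 11 live cells
.....OO
..OOOOO
...O..O
....OO.
.......

Cell (1,4) at generation 1: 1 -> alive

Answer: alive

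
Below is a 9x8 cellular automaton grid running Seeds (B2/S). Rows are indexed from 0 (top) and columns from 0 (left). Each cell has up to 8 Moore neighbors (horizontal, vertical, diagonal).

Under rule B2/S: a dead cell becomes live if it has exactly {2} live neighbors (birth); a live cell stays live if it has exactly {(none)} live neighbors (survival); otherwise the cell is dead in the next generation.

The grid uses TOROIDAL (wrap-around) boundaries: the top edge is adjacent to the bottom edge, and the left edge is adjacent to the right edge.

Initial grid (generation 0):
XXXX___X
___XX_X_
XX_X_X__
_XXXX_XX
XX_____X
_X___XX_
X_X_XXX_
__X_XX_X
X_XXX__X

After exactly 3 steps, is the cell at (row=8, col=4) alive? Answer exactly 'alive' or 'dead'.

Answer: dead

Derivation:
Simulating step by step:
Generation 0 (given above): 38 live cells
Generation 1: 1 live cells
________
________
________
________
________
___X____
________
________
________
Generation 2: 0 live cells
________
________
________
________
________
________
________
________
________
Generation 3: 0 live cells
________
________
________
________
________
________
________
________
________

Cell (8,4) at generation 3: 0 -> dead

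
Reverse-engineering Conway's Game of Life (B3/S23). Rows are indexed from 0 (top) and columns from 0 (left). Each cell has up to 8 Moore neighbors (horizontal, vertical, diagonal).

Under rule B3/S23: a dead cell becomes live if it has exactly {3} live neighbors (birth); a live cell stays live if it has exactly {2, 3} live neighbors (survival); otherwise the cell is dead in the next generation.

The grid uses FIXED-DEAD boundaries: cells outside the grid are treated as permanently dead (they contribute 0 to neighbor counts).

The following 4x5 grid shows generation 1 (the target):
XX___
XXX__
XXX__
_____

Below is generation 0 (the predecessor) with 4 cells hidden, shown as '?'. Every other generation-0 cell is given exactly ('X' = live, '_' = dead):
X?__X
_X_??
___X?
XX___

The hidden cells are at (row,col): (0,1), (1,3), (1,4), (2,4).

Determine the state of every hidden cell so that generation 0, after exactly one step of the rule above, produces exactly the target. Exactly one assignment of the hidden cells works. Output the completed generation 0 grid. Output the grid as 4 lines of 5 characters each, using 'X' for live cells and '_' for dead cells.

Answer: XX__X
_X___
___X_
XX___

Derivation:
Hidden generation-0 cells (in order): (0,1), (1,3), (1,4), (2,4).
A hidden cell only influences target cells in its own 3x3 neighborhood. Try each of the 2^4 = 16 assignments, step the completed generation 0 forward once under B3/S23, and compare with the target:
  (0,1)=_ (1,3)=_ (1,4)=_ (2,4)=_ -> step gives (0,0)='_' but target has 'X' -> reject
  (0,1)=_ (1,3)=_ (1,4)=_ (2,4)=X -> step gives (0,0)='_' but target has 'X' -> reject
  (0,1)=_ (1,3)=_ (1,4)=X (2,4)=_ -> step gives (0,0)='_' but target has 'X' -> reject
  (0,1)=_ (1,3)=_ (1,4)=X (2,4)=X -> step gives (0,0)='_' but target has 'X' -> reject
  (0,1)=_ (1,3)=X (1,4)=_ (2,4)=_ -> step gives (0,0)='_' but target has 'X' -> reject
  (0,1)=_ (1,3)=X (1,4)=_ (2,4)=X -> step gives (0,0)='_' but target has 'X' -> reject
  (0,1)=_ (1,3)=X (1,4)=X (2,4)=_ -> step gives (0,0)='_' but target has 'X' -> reject
  (0,1)=_ (1,3)=X (1,4)=X (2,4)=X -> step gives (0,0)='_' but target has 'X' -> reject
  (0,1)=X (1,3)=_ (1,4)=_ (2,4)=_ -> step reproduces the target at every cell -> ACCEPT
  (0,1)=X (1,3)=_ (1,4)=_ (2,4)=X -> step gives (1,3)='X' but target has '_' -> reject
  (0,1)=X (1,3)=_ (1,4)=X (2,4)=_ -> step gives (1,3)='X' but target has '_' -> reject
  (0,1)=X (1,3)=_ (1,4)=X (2,4)=X -> step gives (1,4)='X' but target has '_' -> reject
  (0,1)=X (1,3)=X (1,4)=_ (2,4)=_ -> step gives (0,2)='X' but target has '_' -> reject
  (0,1)=X (1,3)=X (1,4)=_ (2,4)=X -> step gives (0,2)='X' but target has '_' -> reject
  (0,1)=X (1,3)=X (1,4)=X (2,4)=_ -> step gives (0,2)='X' but target has '_' -> reject
  (0,1)=X (1,3)=X (1,4)=X (2,4)=X -> step gives (0,2)='X' but target has '_' -> reject
Unique solution: (0,1)=live, (1,3)=dead, (1,4)=dead, (2,4)=dead.
Check: live-neighbor counts of every cell in the completed generation 0:
22210
32322
33301
11211
Applying B3/S23 to generation 0 with these counts gives:
XX___
XXX__
XXX__
_____
which matches the target exactly.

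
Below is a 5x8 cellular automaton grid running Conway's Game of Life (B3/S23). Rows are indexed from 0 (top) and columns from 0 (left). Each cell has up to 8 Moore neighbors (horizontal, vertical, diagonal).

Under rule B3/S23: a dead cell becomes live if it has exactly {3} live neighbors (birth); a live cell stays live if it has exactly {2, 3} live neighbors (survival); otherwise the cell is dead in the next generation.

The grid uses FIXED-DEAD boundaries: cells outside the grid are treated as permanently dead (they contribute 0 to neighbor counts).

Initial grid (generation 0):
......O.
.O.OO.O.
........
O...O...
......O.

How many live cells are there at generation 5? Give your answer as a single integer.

Simulating step by step:
Generation 0 (given above): 8 live cells
Generation 1: 5 live cells
.....O..
.....O..
...OOO..
........
........
Generation 2: 5 live cells
........
.....OO.
....OO..
....O...
........
Generation 3: 7 live cells
........
....OOO.
....O.O.
....OO..
........
Generation 4: 7 live cells
.....O..
....O.O.
...O..O.
....OO..
........
Generation 5: 7 live cells
.....O..
....O.O.
...O..O.
....OO..
........
Population at generation 5: 7

Answer: 7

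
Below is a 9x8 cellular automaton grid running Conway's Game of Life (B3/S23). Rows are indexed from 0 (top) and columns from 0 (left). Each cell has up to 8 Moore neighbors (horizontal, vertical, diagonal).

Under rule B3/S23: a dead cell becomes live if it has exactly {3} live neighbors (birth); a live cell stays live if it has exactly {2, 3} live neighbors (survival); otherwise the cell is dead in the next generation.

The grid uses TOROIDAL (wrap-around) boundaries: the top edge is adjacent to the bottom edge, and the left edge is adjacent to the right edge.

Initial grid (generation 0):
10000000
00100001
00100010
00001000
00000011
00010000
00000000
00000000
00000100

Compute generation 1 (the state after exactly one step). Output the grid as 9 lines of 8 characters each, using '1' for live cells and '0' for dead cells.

Simulating step by step:
Generation 0 (given above): 10 live cells
Generation 1: 6 live cells
(generation 1 grid is the final answer)

Answer: 00000000
01000001
00010000
00000111
00000000
00000000
00000000
00000000
00000000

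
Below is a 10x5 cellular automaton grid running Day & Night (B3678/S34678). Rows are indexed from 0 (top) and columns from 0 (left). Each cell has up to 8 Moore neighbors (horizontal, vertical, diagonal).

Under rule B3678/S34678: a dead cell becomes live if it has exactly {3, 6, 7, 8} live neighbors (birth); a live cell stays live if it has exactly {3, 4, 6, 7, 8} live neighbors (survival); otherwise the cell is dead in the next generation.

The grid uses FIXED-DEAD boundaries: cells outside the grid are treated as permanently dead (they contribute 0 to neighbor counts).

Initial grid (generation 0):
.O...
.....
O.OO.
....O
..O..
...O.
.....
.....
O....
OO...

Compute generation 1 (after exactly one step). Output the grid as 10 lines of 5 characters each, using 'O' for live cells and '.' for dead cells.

Simulating step by step:
Generation 0 (given above): 10 live cells
Generation 1: 6 live cells
(generation 1 grid is the final answer)

Answer: .....
.OO..
.....
.OO..
...O.
.....
.....
.....
.O...
.....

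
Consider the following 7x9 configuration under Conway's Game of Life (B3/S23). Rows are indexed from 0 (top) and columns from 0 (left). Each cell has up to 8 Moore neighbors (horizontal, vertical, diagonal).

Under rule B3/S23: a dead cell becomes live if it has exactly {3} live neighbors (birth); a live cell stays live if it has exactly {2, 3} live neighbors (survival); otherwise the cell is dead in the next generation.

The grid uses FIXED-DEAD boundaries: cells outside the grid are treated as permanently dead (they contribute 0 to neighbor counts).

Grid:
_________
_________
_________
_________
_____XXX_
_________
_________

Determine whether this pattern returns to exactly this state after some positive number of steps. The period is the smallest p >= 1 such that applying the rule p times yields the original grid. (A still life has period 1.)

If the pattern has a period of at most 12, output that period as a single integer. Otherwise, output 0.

Answer: 2

Derivation:
Simulating and comparing each generation to the original:
Gen 0 (original, given above): 3 live cells
Gen 1: 3 live cells, differs from original
Gen 2: 3 live cells, MATCHES original -> period = 2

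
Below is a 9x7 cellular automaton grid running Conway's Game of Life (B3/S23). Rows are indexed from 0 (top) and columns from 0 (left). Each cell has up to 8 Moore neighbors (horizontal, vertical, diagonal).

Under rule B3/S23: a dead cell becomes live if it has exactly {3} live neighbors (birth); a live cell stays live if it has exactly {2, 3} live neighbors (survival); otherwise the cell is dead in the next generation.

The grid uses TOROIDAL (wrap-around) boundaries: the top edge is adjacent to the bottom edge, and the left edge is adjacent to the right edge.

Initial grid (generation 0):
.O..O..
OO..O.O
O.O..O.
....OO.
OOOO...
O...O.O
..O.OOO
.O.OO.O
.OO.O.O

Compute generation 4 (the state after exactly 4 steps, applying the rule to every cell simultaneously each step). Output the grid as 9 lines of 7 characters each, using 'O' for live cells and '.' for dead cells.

Simulating step by step:
Generation 0 (given above): 30 live cells
Generation 1: 22 live cells
....O.O
..OOO.O
O..O...
O...OO.
OOOO...
....O..
.OO....
.O....O
.O..O..
Generation 2: 23 live cells
O.O.O..
O.O.O.O
OOO....
O...O..
OOOO.OO
O......
OOO....
.O.....
.......
Generation 3: 21 live cells
O....OO
..O..OO
..O..O.
....OO.
..OOOO.
...O...
O.O....
OOO....
.O.....
Generation 4: 18 live cells
(generation 4 grid is the final answer)

Answer: OO...O.
OO..O..
...O...
..O...O
..O..O.
.O.....
O.OO...
O.O....
..O....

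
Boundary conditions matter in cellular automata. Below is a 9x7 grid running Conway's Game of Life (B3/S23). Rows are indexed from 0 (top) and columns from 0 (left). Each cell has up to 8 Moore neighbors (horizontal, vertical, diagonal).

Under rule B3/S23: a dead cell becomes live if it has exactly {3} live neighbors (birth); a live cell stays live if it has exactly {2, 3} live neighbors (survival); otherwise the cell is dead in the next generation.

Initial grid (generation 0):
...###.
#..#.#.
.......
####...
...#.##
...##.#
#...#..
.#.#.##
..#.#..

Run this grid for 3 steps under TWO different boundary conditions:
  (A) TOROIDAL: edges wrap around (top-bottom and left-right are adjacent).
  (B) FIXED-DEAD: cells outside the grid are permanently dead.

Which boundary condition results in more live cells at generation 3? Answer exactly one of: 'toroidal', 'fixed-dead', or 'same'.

Under TOROIDAL boundary, generation 3:
.##.#..
.##.#..
.......
.......
.......
....##.
...#.##
...#.#.
..#..#.
Population = 15

Under FIXED-DEAD boundary, generation 3:
.......
..#.#..
##..#..
###..##
###..##
.##.#..
.##.#..
###....
.....##
Population = 26

Comparison: toroidal=15, fixed-dead=26 -> fixed-dead

Answer: fixed-dead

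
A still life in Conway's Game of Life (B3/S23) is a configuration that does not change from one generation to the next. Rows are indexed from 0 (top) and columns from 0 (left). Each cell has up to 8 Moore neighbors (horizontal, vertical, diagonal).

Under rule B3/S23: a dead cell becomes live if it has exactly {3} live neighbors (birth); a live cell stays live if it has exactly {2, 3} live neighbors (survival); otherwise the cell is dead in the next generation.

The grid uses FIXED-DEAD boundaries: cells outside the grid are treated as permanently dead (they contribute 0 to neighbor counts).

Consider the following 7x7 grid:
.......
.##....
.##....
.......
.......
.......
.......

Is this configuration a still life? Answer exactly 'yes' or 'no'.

Answer: yes

Derivation:
Compute generation 1 and compare to generation 0 (given above):
Generation 1:
.......
.##....
.##....
.......
.......
.......
.......
The grids are IDENTICAL -> still life.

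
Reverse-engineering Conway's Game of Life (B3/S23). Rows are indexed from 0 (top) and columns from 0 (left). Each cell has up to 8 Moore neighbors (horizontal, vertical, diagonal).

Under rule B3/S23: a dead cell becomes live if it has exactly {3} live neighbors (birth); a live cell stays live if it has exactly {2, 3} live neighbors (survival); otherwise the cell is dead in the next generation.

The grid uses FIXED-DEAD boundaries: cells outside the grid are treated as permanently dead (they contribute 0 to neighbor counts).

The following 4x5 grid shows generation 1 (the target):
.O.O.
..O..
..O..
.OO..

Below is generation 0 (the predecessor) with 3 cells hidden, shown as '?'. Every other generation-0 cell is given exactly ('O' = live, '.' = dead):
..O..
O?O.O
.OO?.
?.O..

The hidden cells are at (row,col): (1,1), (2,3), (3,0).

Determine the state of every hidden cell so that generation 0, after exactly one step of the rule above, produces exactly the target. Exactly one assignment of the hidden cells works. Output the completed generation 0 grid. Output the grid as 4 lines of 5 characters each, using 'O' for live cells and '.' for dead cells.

Answer: ..O..
O.O.O
.OO..
..O..

Derivation:
Hidden generation-0 cells (in order): (1,1), (2,3), (3,0).
A hidden cell only influences target cells in its own 3x3 neighborhood. Try each of the 2^3 = 8 assignments, step the completed generation 0 forward once under B3/S23, and compare with the target:
  (1,1)=. (2,3)=. (3,0)=. -> step reproduces the target at every cell -> ACCEPT
  (1,1)=. (2,3)=. (3,0)=O -> step gives (2,0)='O' but target has '.' -> reject
  (1,1)=. (2,3)=O (3,0)=. -> step gives (1,2)='.' but target has 'O' -> reject
  (1,1)=. (2,3)=O (3,0)=O -> step gives (1,2)='.' but target has 'O' -> reject
  (1,1)=O (2,3)=. (3,0)=. -> step gives (0,1)='.' but target has 'O' -> reject
  (1,1)=O (2,3)=. (3,0)=O -> step gives (0,1)='.' but target has 'O' -> reject
  (1,1)=O (2,3)=O (3,0)=. -> step gives (0,1)='.' but target has 'O' -> reject
  (1,1)=O (2,3)=O (3,0)=O -> step gives (0,1)='.' but target has 'O' -> reject
Unique solution: (1,1)=dead, (2,3)=dead, (3,0)=dead.
Check: live-neighbor counts of every cell in the completed generation 0:
13131
15340
24341
13220
Applying B3/S23 to generation 0 with these counts gives:
.O.O.
..O..
..O..
.OO..
which matches the target exactly.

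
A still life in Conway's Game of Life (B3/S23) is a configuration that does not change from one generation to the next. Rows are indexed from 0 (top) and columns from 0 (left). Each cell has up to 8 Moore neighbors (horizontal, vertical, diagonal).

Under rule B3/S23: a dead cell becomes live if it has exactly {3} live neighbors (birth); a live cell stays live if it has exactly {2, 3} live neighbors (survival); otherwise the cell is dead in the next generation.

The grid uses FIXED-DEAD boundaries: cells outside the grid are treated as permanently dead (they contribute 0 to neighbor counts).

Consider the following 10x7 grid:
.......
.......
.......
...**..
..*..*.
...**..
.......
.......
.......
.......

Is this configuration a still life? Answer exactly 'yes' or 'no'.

Answer: yes

Derivation:
Compute generation 1 and compare to generation 0 (given above):
Generation 1:
.......
.......
.......
...**..
..*..*.
...**..
.......
.......
.......
.......
The grids are IDENTICAL -> still life.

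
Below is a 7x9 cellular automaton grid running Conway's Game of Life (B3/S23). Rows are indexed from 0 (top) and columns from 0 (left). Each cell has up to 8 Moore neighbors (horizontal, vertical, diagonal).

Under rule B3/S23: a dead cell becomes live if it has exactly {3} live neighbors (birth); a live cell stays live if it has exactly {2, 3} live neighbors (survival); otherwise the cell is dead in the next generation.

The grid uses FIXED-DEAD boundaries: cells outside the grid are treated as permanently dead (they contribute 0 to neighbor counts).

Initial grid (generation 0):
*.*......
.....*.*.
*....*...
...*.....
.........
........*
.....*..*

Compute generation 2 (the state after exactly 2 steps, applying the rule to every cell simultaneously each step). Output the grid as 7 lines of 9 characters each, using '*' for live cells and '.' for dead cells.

Simulating step by step:
Generation 0 (given above): 10 live cells
Generation 1: 4 live cells
.........
.*....*..
....*.*..
.........
.........
.........
.........
Generation 2: 2 live cells
(generation 2 grid is the final answer)

Answer: .........
.....*...
.....*...
.........
.........
.........
.........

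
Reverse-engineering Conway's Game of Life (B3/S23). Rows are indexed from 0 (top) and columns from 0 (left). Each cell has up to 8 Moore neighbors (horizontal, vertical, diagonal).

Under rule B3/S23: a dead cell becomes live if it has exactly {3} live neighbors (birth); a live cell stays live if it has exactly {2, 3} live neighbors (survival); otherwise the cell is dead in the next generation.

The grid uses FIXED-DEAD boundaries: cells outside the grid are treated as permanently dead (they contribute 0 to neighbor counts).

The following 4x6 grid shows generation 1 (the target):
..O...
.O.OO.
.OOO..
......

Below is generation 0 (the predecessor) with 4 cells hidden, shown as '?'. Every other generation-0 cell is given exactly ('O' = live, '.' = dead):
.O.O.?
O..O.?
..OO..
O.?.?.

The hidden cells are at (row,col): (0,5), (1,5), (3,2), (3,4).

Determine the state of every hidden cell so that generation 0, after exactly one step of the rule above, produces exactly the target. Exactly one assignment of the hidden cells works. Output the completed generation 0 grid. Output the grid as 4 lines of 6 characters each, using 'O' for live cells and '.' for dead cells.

Hidden generation-0 cells (in order): (0,5), (1,5), (3,2), (3,4).
A hidden cell only influences target cells in its own 3x3 neighborhood. Try each of the 2^4 = 16 assignments, step the completed generation 0 forward once under B3/S23, and compare with the target:
  (0,5)=. (1,5)=. (3,2)=. (3,4)=. -> step reproduces the target at every cell -> ACCEPT
  (0,5)=. (1,5)=. (3,2)=. (3,4)=O -> step gives (2,4)='O' but target has '.' -> reject
  (0,5)=. (1,5)=. (3,2)=O (3,4)=. -> step gives (2,1)='.' but target has 'O' -> reject
  (0,5)=. (1,5)=. (3,2)=O (3,4)=O -> step gives (2,1)='.' but target has 'O' -> reject
  (0,5)=. (1,5)=O (3,2)=. (3,4)=. -> step gives (0,4)='O' but target has '.' -> reject
  (0,5)=. (1,5)=O (3,2)=. (3,4)=O -> step gives (0,4)='O' but target has '.' -> reject
  (0,5)=. (1,5)=O (3,2)=O (3,4)=. -> step gives (0,4)='O' but target has '.' -> reject
  (0,5)=. (1,5)=O (3,2)=O (3,4)=O -> step gives (0,4)='O' but target has '.' -> reject
  (0,5)=O (1,5)=. (3,2)=. (3,4)=. -> step gives (0,4)='O' but target has '.' -> reject
  (0,5)=O (1,5)=. (3,2)=. (3,4)=O -> step gives (0,4)='O' but target has '.' -> reject
  (0,5)=O (1,5)=. (3,2)=O (3,4)=. -> step gives (0,4)='O' but target has '.' -> reject
  (0,5)=O (1,5)=. (3,2)=O (3,4)=O -> step gives (0,4)='O' but target has '.' -> reject
  (0,5)=O (1,5)=O (3,2)=. (3,4)=. -> step gives (1,4)='.' but target has 'O' -> reject
  (0,5)=O (1,5)=O (3,2)=. (3,4)=O -> step gives (1,4)='.' but target has 'O' -> reject
  (0,5)=O (1,5)=O (3,2)=O (3,4)=. -> step gives (1,4)='.' but target has 'O' -> reject
  (0,5)=O (1,5)=O (3,2)=O (3,4)=O -> step gives (1,4)='.' but target has 'O' -> reject
Unique solution: (0,5)=dead, (1,5)=dead, (3,2)=dead, (3,4)=dead.
Check: live-neighbor counts of every cell in the completed generation 0:
213120
135330
232220
022210
Applying B3/S23 to generation 0 with these counts gives:
..O...
.O.OO.
.OOO..
......
which matches the target exactly.

Answer: .O.O..
O..O..
..OO..
O.....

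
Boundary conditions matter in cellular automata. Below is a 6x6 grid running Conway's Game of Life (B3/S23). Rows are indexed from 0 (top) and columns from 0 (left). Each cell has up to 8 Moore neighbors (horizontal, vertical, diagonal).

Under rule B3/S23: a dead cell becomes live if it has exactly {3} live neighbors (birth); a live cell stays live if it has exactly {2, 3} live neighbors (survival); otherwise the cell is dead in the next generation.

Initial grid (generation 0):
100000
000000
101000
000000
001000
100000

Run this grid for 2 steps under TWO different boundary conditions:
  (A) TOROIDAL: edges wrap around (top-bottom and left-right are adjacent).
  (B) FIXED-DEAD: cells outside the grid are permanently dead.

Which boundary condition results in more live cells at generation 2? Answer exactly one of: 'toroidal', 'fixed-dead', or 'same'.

Answer: same

Derivation:
Under TOROIDAL boundary, generation 2:
000000
000000
000000
000000
000000
000000
Population = 0

Under FIXED-DEAD boundary, generation 2:
000000
000000
000000
000000
000000
000000
Population = 0

Comparison: toroidal=0, fixed-dead=0 -> same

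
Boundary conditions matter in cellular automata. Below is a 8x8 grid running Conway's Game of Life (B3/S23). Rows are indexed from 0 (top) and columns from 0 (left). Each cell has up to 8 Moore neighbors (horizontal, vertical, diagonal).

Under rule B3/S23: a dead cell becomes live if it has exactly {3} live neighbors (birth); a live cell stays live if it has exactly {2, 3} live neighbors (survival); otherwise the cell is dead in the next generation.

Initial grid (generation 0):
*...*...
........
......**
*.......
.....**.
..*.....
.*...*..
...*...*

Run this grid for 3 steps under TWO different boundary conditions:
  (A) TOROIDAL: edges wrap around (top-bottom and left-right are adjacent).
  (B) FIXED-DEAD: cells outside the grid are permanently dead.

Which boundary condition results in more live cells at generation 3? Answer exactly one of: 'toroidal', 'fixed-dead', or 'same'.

Answer: toroidal

Derivation:
Under TOROIDAL boundary, generation 3:
........
........
........
.....**.
........
.....**.
........
........
Population = 4

Under FIXED-DEAD boundary, generation 3:
........
........
........
........
........
........
........
........
Population = 0

Comparison: toroidal=4, fixed-dead=0 -> toroidal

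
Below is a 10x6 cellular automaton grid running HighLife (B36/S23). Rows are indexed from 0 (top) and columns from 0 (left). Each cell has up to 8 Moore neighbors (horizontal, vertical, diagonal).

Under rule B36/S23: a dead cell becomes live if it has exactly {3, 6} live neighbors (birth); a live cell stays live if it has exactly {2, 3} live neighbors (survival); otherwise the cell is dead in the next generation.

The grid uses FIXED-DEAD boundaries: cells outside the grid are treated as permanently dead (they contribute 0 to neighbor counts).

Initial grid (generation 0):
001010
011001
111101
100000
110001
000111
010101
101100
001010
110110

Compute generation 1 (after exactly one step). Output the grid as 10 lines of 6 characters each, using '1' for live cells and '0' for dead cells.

Answer: 011100
100001
100110
010010
110001
110101
010011
000000
100110
011110

Derivation:
Simulating step by step:
Generation 0 (given above): 29 live cells
Generation 1: 27 live cells
(generation 1 grid is the final answer)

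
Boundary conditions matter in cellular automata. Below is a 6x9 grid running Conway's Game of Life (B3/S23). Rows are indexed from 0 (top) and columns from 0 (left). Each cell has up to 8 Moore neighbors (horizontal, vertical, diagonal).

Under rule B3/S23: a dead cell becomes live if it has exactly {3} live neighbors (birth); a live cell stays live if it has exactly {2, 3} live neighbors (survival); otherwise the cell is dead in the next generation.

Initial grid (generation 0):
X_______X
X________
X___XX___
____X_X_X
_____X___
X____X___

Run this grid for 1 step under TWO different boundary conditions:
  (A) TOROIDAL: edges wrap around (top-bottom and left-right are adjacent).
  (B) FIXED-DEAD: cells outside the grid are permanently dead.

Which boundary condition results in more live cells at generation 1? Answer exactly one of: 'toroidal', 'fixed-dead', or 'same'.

Answer: toroidal

Derivation:
Under TOROIDAL boundary, generation 1:
XX______X
XX_______
X___XX__X
____X_X__
____XXX__
X_______X
Population = 16

Under FIXED-DEAD boundary, generation 1:
_________
XX_______
____XX___
____X_X__
____XXX__
_________
Population = 9

Comparison: toroidal=16, fixed-dead=9 -> toroidal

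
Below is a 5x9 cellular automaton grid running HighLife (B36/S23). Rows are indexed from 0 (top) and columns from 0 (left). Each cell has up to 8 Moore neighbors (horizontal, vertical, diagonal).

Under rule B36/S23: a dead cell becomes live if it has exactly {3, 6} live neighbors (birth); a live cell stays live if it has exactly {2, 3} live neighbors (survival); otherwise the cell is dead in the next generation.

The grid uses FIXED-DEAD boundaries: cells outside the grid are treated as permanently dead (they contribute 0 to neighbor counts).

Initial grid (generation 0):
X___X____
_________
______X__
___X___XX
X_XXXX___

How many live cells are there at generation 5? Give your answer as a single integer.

Simulating step by step:
Generation 0 (given above): 11 live cells
Generation 1: 9 live cells
_________
_________
_______X_
__XX_XXX_
__XXX____
Generation 2: 9 live cells
_________
_________
_______X_
__X__XXX_
__X_XXX__
Generation 3: 7 live cells
_________
_________
_______X_
___XX__X_
___XX__X_
Generation 4: 7 live cells
_________
_________
_________
___XX_XXX
___XX____
Generation 5: 9 live cells
_________
_________
_______X_
___XXX_X_
___XXX_X_
Population at generation 5: 9

Answer: 9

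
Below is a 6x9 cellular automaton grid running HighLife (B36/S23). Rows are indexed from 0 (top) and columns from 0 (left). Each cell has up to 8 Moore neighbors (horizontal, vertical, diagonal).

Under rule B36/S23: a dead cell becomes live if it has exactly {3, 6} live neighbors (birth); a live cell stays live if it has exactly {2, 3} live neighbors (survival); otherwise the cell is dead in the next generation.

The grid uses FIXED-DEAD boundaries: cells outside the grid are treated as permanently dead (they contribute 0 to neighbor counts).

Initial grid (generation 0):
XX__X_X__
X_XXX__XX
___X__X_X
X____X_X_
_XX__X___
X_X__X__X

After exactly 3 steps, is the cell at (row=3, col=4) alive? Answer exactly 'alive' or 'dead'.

Answer: alive

Derivation:
Simulating step by step:
Generation 0 (given above): 23 live cells
Generation 1: 27 live cells
XXX_XX_X_
X_X_X_X_X
_XXX_XX_X
_XX_XX_X_
X_X_XX___
__X______
Generation 2: 21 live cells
X_X_XXXX_
X__X_X__X
X_______X
X__X___X_
__X_XXX__
_X_X_____
Generation 3: 30 live cells
_X_XXXXX_
X__X_X__X
XX__X__XX
_X_XXXXX_
_XX_XXX__
__XXXX___

Cell (3,4) at generation 3: 1 -> alive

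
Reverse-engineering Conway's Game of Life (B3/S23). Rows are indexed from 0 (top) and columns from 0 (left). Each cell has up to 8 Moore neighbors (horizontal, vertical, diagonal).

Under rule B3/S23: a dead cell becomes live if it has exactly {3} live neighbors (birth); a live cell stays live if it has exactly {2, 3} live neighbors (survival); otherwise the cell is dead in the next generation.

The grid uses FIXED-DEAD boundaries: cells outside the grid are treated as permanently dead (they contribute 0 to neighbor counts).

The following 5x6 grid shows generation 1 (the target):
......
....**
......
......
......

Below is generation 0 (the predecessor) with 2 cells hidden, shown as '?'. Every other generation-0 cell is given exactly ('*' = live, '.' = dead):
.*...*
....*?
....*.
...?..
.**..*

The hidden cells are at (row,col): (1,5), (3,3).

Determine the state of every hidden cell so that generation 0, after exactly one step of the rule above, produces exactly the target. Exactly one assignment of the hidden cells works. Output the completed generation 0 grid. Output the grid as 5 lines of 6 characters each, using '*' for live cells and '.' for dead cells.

Hidden generation-0 cells (in order): (1,5), (3,3).
A hidden cell only influences target cells in its own 3x3 neighborhood. Try each of the 2^2 = 4 assignments, step the completed generation 0 forward once under B3/S23, and compare with the target:
  (1,5)=. (3,3)=. -> step reproduces the target at every cell -> ACCEPT
  (1,5)=. (3,3)=* -> step gives (2,3)='*' but target has '.' -> reject
  (1,5)=* (3,3)=. -> step gives (0,4)='*' but target has '.' -> reject
  (1,5)=* (3,3)=* -> step gives (0,4)='*' but target has '.' -> reject
Unique solution: (1,5)=dead, (3,3)=dead.
Check: live-neighbor counts of every cell in the completed generation 0:
101121
111223
000212
122222
111110
Applying B3/S23 to generation 0 with these counts gives:
......
....**
......
......
......
which matches the target exactly.

Answer: .*...*
....*.
....*.
......
.**..*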